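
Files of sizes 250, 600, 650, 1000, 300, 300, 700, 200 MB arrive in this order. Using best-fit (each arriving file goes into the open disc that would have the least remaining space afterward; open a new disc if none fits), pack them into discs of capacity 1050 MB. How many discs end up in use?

  250 → disc 1 (new)  [load 250/1050]
  600 → disc 1  [load 850/1050]
  650 → disc 2 (new)  [load 650/1050]
  1000 → disc 3 (new)  [load 1000/1050]
  300 → disc 2  [load 950/1050]
  300 → disc 4 (new)  [load 300/1050]
  700 → disc 4  [load 1000/1050]
  200 → disc 1  [load 1050/1050]
4 discs opened.

4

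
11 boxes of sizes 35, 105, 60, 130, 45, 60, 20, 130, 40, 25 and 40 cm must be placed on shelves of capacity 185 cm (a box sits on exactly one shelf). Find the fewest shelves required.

Total = 130 + 130 + 105 + 60 + 60 + 45 + 40 + 40 + 35 + 25 + 20 = 690 cm.
Lower bound: ⌈690/185⌉ = 4 shelves.
A packing using 4 shelves:
  shelf 1: 130 + 45 = 175
  shelf 2: 130 + 40 = 170
  shelf 3: 105 + 60 + 20 = 185
  shelf 4: 60 + 40 + 35 + 25 = 160
This matches the lower bound, so 4 is optimal.

4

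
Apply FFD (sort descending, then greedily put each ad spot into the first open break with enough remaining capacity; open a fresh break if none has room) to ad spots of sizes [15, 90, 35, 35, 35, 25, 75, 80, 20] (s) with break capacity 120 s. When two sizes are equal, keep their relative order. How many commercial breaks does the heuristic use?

Sorted descending: 90, 80, 75, 35, 35, 35, 25, 20, 15.
  90 → break 1 (new)  [load 90/120]
  80 → break 2 (new)  [load 80/120]
  75 → break 3 (new)  [load 75/120]
  35 → break 2  [load 115/120]
  35 → break 3  [load 110/120]
  35 → break 4 (new)  [load 35/120]
  25 → break 1  [load 115/120]
  20 → break 4  [load 55/120]
  15 → break 4  [load 70/120]
4 commercial breaks opened.

4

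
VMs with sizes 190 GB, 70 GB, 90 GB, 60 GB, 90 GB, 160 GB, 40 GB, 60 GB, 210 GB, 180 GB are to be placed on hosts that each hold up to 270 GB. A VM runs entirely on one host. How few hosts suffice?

5

Total = 210 + 190 + 180 + 160 + 90 + 90 + 70 + 60 + 60 + 40 = 1150 GB.
Lower bound: ⌈1150/270⌉ = 5 hosts.
A packing using 5 hosts:
  host 1: 210 + 60 = 270
  host 2: 190 + 70 = 260
  host 3: 180 + 90 = 270
  host 4: 160 + 90 = 250
  host 5: 60 + 40 = 100
This matches the lower bound, so 5 is optimal.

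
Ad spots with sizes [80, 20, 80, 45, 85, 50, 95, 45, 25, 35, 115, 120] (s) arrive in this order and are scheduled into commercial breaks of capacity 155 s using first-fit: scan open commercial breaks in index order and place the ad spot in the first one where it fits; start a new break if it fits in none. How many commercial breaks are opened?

6

  80 → break 1 (new)  [load 80/155]
  20 → break 1  [load 100/155]
  80 → break 2 (new)  [load 80/155]
  45 → break 1  [load 145/155]
  85 → break 3 (new)  [load 85/155]
  50 → break 2  [load 130/155]
  95 → break 4 (new)  [load 95/155]
  45 → break 3  [load 130/155]
  25 → break 2  [load 155/155]
  35 → break 4  [load 130/155]
  115 → break 5 (new)  [load 115/155]
  120 → break 6 (new)  [load 120/155]
6 commercial breaks opened.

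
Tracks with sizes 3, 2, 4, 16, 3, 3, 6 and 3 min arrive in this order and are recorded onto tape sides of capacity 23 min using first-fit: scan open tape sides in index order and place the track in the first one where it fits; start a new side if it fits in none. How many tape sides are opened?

  3 → side 1 (new)  [load 3/23]
  2 → side 1  [load 5/23]
  4 → side 1  [load 9/23]
  16 → side 2 (new)  [load 16/23]
  3 → side 1  [load 12/23]
  3 → side 1  [load 15/23]
  6 → side 1  [load 21/23]
  3 → side 2  [load 19/23]
2 tape sides opened.

2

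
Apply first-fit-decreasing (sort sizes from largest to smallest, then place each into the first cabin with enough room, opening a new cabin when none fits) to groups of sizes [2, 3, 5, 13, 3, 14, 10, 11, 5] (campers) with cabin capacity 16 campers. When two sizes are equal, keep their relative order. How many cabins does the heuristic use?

5

Sorted descending: 14, 13, 11, 10, 5, 5, 3, 3, 2.
  14 → cabin 1 (new)  [load 14/16]
  13 → cabin 2 (new)  [load 13/16]
  11 → cabin 3 (new)  [load 11/16]
  10 → cabin 4 (new)  [load 10/16]
  5 → cabin 3  [load 16/16]
  5 → cabin 4  [load 15/16]
  3 → cabin 2  [load 16/16]
  3 → cabin 5 (new)  [load 3/16]
  2 → cabin 1  [load 16/16]
5 cabins opened.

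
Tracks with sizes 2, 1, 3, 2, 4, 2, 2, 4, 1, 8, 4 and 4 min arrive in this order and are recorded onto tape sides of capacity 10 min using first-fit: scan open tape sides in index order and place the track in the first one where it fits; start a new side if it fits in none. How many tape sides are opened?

4

  2 → side 1 (new)  [load 2/10]
  1 → side 1  [load 3/10]
  3 → side 1  [load 6/10]
  2 → side 1  [load 8/10]
  4 → side 2 (new)  [load 4/10]
  2 → side 1  [load 10/10]
  2 → side 2  [load 6/10]
  4 → side 2  [load 10/10]
  1 → side 3 (new)  [load 1/10]
  8 → side 3  [load 9/10]
  4 → side 4 (new)  [load 4/10]
  4 → side 4  [load 8/10]
4 tape sides opened.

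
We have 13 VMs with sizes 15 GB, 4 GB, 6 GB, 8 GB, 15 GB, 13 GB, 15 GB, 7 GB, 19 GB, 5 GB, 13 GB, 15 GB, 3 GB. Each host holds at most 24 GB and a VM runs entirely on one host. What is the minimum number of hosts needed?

Total = 19 + 15 + 15 + 15 + 15 + 13 + 13 + 8 + 7 + 6 + 5 + 4 + 3 = 138 GB.
Lower bound: ⌈138/24⌉ = 6 hosts.
Also, 7 VMs each exceed 12 GB, and no two of those can share a host, so at least 7 hosts are needed.
A packing using 7 hosts:
  host 1: 19 + 5 = 24
  host 2: 15 + 8 = 23
  host 3: 15 + 7 = 22
  host 4: 15 + 6 + 3 = 24
  host 5: 15 + 4 = 19
  host 6: 13 = 13
  host 7: 13 = 13
This matches the lower bound, so 7 is optimal.

7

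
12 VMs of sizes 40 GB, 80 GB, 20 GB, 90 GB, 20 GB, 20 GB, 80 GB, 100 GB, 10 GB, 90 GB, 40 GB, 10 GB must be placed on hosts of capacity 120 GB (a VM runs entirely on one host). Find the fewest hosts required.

5

Total = 100 + 90 + 90 + 80 + 80 + 40 + 40 + 20 + 20 + 20 + 10 + 10 = 600 GB.
Lower bound: ⌈600/120⌉ = 5 hosts.
A packing using 5 hosts:
  host 1: 100 + 20 = 120
  host 2: 90 + 20 + 10 = 120
  host 3: 90 + 20 + 10 = 120
  host 4: 80 + 40 = 120
  host 5: 80 + 40 = 120
This matches the lower bound, so 5 is optimal.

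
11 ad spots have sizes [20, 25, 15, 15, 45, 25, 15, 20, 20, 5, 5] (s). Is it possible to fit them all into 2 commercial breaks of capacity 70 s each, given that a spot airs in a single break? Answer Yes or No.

No

Total = 210 s; ⌈210/70⌉ = 3.
At least 3 commercial breaks are required, but only 2 are allowed.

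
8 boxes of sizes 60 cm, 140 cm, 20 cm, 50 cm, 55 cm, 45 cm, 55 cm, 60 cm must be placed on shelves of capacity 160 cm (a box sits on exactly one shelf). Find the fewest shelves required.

Total = 140 + 60 + 60 + 55 + 55 + 50 + 45 + 20 = 485 cm.
Lower bound: ⌈485/160⌉ = 4 shelves.
A packing using 4 shelves:
  shelf 1: 140 + 20 = 160
  shelf 2: 60 + 60 = 120
  shelf 3: 55 + 55 + 50 = 160
  shelf 4: 45 = 45
This matches the lower bound, so 4 is optimal.

4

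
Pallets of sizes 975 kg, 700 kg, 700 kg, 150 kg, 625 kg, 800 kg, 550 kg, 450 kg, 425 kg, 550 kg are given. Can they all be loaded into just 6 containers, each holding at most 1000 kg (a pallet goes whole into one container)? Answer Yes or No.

No

Total = 5925 kg; ⌈5925/1000⌉ = 6.
7 pallets each exceed half the capacity and cannot share a container, forcing at least 7 containers.
At least 7 containers are required, but only 6 are allowed.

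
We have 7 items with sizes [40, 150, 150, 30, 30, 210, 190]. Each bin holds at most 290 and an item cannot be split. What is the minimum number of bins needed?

Total = 210 + 190 + 150 + 150 + 40 + 30 + 30 = 800.
Lower bound: ⌈800/290⌉ = 3 bins.
Also, 4 items each exceed 145, and no two of those can share a bin, so at least 4 bins are needed.
A packing using 4 bins:
  bin 1: 210 + 40 + 30 = 280
  bin 2: 190 + 30 = 220
  bin 3: 150 = 150
  bin 4: 150 = 150
This matches the lower bound, so 4 is optimal.

4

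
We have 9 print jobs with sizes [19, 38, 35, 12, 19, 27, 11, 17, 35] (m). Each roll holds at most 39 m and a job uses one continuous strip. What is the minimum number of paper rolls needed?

Total = 38 + 35 + 35 + 27 + 19 + 19 + 17 + 12 + 11 = 213 m.
Lower bound: ⌈213/39⌉ = 6 paper rolls.
A packing using 6 paper rolls:
  roll 1: 38 = 38
  roll 2: 35 = 35
  roll 3: 35 = 35
  roll 4: 27 + 12 = 39
  roll 5: 19 + 19 = 38
  roll 6: 17 + 11 = 28
This matches the lower bound, so 6 is optimal.

6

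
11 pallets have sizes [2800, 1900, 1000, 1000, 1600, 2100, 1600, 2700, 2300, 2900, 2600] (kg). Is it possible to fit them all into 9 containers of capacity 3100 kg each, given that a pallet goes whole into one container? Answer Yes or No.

Yes

A valid assignment using 9 containers:
  container 1: 2900 = 2900
  container 2: 2800 = 2800
  container 3: 2700 = 2700
  container 4: 2600 = 2600
  container 5: 2300 = 2300
  container 6: 2100 + 1000 = 3100
  container 7: 1900 + 1000 = 2900
  container 8: 1600 = 1600
  container 9: 1600 = 1600
Every load is within 3100 kg, so 9 containers suffice.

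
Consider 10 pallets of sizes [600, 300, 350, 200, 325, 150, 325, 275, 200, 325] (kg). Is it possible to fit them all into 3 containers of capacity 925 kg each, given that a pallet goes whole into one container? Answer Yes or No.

No

Total = 3050 kg; ⌈3050/925⌉ = 4.
At least 4 containers are required, but only 3 are allowed.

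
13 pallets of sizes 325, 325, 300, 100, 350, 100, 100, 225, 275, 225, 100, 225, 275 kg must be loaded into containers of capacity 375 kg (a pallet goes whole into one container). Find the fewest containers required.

9

Total = 350 + 325 + 325 + 300 + 275 + 275 + 225 + 225 + 225 + 100 + 100 + 100 + 100 = 2925 kg.
Lower bound: ⌈2925/375⌉ = 8 containers.
Also, 9 pallets each exceed 375/2 kg, and no two of those can share a container, so at least 9 containers are needed.
A packing using 9 containers:
  container 1: 350 = 350
  container 2: 325 = 325
  container 3: 325 = 325
  container 4: 300 = 300
  container 5: 275 + 100 = 375
  container 6: 275 + 100 = 375
  container 7: 225 + 100 = 325
  container 8: 225 + 100 = 325
  container 9: 225 = 225
This matches the lower bound, so 9 is optimal.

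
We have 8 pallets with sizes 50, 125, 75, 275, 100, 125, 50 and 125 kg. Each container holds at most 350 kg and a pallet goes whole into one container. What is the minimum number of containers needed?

3

Total = 275 + 125 + 125 + 125 + 100 + 75 + 50 + 50 = 925 kg.
Lower bound: ⌈925/350⌉ = 3 containers.
A packing using 3 containers:
  container 1: 275 + 75 = 350
  container 2: 125 + 125 + 100 = 350
  container 3: 125 + 50 + 50 = 225
This matches the lower bound, so 3 is optimal.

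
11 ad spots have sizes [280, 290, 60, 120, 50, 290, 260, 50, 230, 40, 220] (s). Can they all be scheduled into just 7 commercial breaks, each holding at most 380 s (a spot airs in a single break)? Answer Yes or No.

Yes

A valid assignment using 6 commercial breaks:
  break 1: 290 + 60 = 350
  break 2: 290 + 50 + 40 = 380
  break 3: 280 + 50 = 330
  break 4: 260 + 120 = 380
  break 5: 230 = 230
  break 6: 220 = 220
That uses only 6 ≤ 7, so 7 commercial breaks are enough.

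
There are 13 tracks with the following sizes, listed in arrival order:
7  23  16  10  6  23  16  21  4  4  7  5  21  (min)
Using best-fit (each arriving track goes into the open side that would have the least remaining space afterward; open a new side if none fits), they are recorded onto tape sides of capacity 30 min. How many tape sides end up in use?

6

  7 → side 1 (new)  [load 7/30]
  23 → side 1  [load 30/30]
  16 → side 2 (new)  [load 16/30]
  10 → side 2  [load 26/30]
  6 → side 3 (new)  [load 6/30]
  23 → side 3  [load 29/30]
  16 → side 4 (new)  [load 16/30]
  21 → side 5 (new)  [load 21/30]
  4 → side 2  [load 30/30]
  4 → side 5  [load 25/30]
  7 → side 4  [load 23/30]
  5 → side 5  [load 30/30]
  21 → side 6 (new)  [load 21/30]
6 tape sides opened.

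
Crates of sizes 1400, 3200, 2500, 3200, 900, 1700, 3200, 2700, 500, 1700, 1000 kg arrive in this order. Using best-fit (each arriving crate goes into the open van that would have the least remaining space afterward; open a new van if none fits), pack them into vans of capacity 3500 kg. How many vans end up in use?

  1400 → van 1 (new)  [load 1400/3500]
  3200 → van 2 (new)  [load 3200/3500]
  2500 → van 3 (new)  [load 2500/3500]
  3200 → van 4 (new)  [load 3200/3500]
  900 → van 3  [load 3400/3500]
  1700 → van 1  [load 3100/3500]
  3200 → van 5 (new)  [load 3200/3500]
  2700 → van 6 (new)  [load 2700/3500]
  500 → van 6  [load 3200/3500]
  1700 → van 7 (new)  [load 1700/3500]
  1000 → van 7  [load 2700/3500]
7 vans opened.

7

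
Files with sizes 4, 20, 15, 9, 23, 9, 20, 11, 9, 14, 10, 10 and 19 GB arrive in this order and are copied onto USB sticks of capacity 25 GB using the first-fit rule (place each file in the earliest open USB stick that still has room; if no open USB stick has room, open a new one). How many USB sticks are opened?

8

  4 → USB stick 1 (new)  [load 4/25]
  20 → USB stick 1  [load 24/25]
  15 → USB stick 2 (new)  [load 15/25]
  9 → USB stick 2  [load 24/25]
  23 → USB stick 3 (new)  [load 23/25]
  9 → USB stick 4 (new)  [load 9/25]
  20 → USB stick 5 (new)  [load 20/25]
  11 → USB stick 4  [load 20/25]
  9 → USB stick 6 (new)  [load 9/25]
  14 → USB stick 6  [load 23/25]
  10 → USB stick 7 (new)  [load 10/25]
  10 → USB stick 7  [load 20/25]
  19 → USB stick 8 (new)  [load 19/25]
8 USB sticks opened.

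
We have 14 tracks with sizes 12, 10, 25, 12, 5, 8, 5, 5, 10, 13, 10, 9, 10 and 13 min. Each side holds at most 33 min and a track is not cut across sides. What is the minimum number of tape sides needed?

5

Total = 25 + 13 + 13 + 12 + 12 + 10 + 10 + 10 + 10 + 9 + 8 + 5 + 5 + 5 = 147 min.
Lower bound: ⌈147/33⌉ = 5 tape sides.
A packing using 5 tape sides:
  side 1: 25 + 8 = 33
  side 2: 13 + 13 + 5 = 31
  side 3: 12 + 12 + 9 = 33
  side 4: 10 + 10 + 10 = 30
  side 5: 10 + 5 + 5 = 20
This matches the lower bound, so 5 is optimal.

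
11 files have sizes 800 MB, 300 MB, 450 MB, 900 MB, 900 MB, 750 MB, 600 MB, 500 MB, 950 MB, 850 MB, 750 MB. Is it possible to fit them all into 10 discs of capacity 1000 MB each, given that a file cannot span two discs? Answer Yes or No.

A valid assignment using 9 discs:
  disc 1: 950 = 950
  disc 2: 900 = 900
  disc 3: 900 = 900
  disc 4: 850 = 850
  disc 5: 800 = 800
  disc 6: 750 = 750
  disc 7: 750 = 750
  disc 8: 600 + 300 = 900
  disc 9: 500 + 450 = 950
That uses only 9 ≤ 10, so 10 discs are enough.

Yes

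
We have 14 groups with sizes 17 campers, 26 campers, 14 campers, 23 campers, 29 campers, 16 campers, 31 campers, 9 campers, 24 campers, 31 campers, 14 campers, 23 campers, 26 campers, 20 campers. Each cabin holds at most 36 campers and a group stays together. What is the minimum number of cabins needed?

11

Total = 31 + 31 + 29 + 26 + 26 + 24 + 23 + 23 + 20 + 17 + 16 + 14 + 14 + 9 = 303 campers.
Lower bound: ⌈303/36⌉ = 9 cabins.
A packing using 11 cabins:
  cabin 1: 31 = 31
  cabin 2: 31 = 31
  cabin 3: 29 = 29
  cabin 4: 26 + 9 = 35
  cabin 5: 26 = 26
  cabin 6: 24 = 24
  cabin 7: 23 = 23
  cabin 8: 23 = 23
  cabin 9: 20 + 16 = 36
  cabin 10: 17 + 14 = 31
  cabin 11: 14 = 14
No arrangement into 10 cabins stays within capacity, so 11 is optimal.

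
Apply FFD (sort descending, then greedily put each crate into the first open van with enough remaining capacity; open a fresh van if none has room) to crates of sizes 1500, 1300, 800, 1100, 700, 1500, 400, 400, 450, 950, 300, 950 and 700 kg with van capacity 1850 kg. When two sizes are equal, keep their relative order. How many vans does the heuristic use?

Sorted descending: 1500, 1500, 1300, 1100, 950, 950, 800, 700, 700, 450, 400, 400, 300.
  1500 → van 1 (new)  [load 1500/1850]
  1500 → van 2 (new)  [load 1500/1850]
  1300 → van 3 (new)  [load 1300/1850]
  1100 → van 4 (new)  [load 1100/1850]
  950 → van 5 (new)  [load 950/1850]
  950 → van 6 (new)  [load 950/1850]
  800 → van 5  [load 1750/1850]
  700 → van 4  [load 1800/1850]
  700 → van 6  [load 1650/1850]
  450 → van 3  [load 1750/1850]
  400 → van 7 (new)  [load 400/1850]
  400 → van 7  [load 800/1850]
  300 → van 1  [load 1800/1850]
7 vans opened.

7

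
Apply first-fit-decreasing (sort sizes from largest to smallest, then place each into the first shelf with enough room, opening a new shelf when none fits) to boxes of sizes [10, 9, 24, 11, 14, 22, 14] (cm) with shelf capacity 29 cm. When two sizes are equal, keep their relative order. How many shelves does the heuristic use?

Sorted descending: 24, 22, 14, 14, 11, 10, 9.
  24 → shelf 1 (new)  [load 24/29]
  22 → shelf 2 (new)  [load 22/29]
  14 → shelf 3 (new)  [load 14/29]
  14 → shelf 3  [load 28/29]
  11 → shelf 4 (new)  [load 11/29]
  10 → shelf 4  [load 21/29]
  9 → shelf 5 (new)  [load 9/29]
5 shelves opened.

5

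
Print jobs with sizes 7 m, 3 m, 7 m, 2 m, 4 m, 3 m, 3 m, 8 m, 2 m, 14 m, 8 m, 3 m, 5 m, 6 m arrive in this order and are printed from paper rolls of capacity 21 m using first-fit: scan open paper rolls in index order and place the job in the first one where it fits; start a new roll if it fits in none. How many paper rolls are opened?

  7 → roll 1 (new)  [load 7/21]
  3 → roll 1  [load 10/21]
  7 → roll 1  [load 17/21]
  2 → roll 1  [load 19/21]
  4 → roll 2 (new)  [load 4/21]
  3 → roll 2  [load 7/21]
  3 → roll 2  [load 10/21]
  8 → roll 2  [load 18/21]
  2 → roll 1  [load 21/21]
  14 → roll 3 (new)  [load 14/21]
  8 → roll 4 (new)  [load 8/21]
  3 → roll 2  [load 21/21]
  5 → roll 3  [load 19/21]
  6 → roll 4  [load 14/21]
4 paper rolls opened.

4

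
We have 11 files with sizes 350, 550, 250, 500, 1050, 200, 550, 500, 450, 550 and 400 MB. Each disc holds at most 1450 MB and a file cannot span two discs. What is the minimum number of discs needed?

Total = 1050 + 550 + 550 + 550 + 500 + 500 + 450 + 400 + 350 + 250 + 200 = 5350 MB.
Lower bound: ⌈5350/1450⌉ = 4 discs.
A packing using 4 discs:
  disc 1: 1050 + 400 = 1450
  disc 2: 550 + 550 + 350 = 1450
  disc 3: 550 + 500 + 250 = 1300
  disc 4: 500 + 450 + 200 = 1150
This matches the lower bound, so 4 is optimal.

4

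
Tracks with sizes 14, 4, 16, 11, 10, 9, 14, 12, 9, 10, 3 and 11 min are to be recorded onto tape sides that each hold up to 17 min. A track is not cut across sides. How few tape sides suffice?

10

Total = 16 + 14 + 14 + 12 + 11 + 11 + 10 + 10 + 9 + 9 + 4 + 3 = 123 min.
Lower bound: ⌈123/17⌉ = 8 tape sides.
Also, 10 tracks each exceed 17/2 min, and no two of those can share a side, so at least 10 tape sides are needed.
A packing using 10 tape sides:
  side 1: 16 = 16
  side 2: 14 + 3 = 17
  side 3: 14 = 14
  side 4: 12 + 4 = 16
  side 5: 11 = 11
  side 6: 11 = 11
  side 7: 10 = 10
  side 8: 10 = 10
  side 9: 9 = 9
  side 10: 9 = 9
This matches the lower bound, so 10 is optimal.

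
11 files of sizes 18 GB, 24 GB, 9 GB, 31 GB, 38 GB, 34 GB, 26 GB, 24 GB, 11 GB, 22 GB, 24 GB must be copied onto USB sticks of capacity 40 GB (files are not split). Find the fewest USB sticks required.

8

Total = 38 + 34 + 31 + 26 + 24 + 24 + 24 + 22 + 18 + 11 + 9 = 261 GB.
Lower bound: ⌈261/40⌉ = 7 USB sticks.
Also, 8 files each exceed 20 GB, and no two of those can share a USB stick, so at least 8 USB sticks are needed.
A packing using 8 USB sticks:
  USB stick 1: 38 = 38
  USB stick 2: 34 = 34
  USB stick 3: 31 + 9 = 40
  USB stick 4: 26 + 11 = 37
  USB stick 5: 24 = 24
  USB stick 6: 24 = 24
  USB stick 7: 24 = 24
  USB stick 8: 22 + 18 = 40
This matches the lower bound, so 8 is optimal.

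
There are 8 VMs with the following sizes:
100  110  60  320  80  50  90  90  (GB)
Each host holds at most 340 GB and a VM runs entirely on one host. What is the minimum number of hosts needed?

Total = 320 + 110 + 100 + 90 + 90 + 80 + 60 + 50 = 900 GB.
Lower bound: ⌈900/340⌉ = 3 hosts.
A packing using 3 hosts:
  host 1: 320 = 320
  host 2: 110 + 100 + 90 = 300
  host 3: 90 + 80 + 60 + 50 = 280
This matches the lower bound, so 3 is optimal.

3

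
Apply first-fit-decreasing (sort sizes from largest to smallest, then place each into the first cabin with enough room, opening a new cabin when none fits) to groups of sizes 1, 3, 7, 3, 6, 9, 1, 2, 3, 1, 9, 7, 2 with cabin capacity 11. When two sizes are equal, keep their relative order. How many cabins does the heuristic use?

Sorted descending: 9, 9, 7, 7, 6, 3, 3, 3, 2, 2, 1, 1, 1.
  9 → cabin 1 (new)  [load 9/11]
  9 → cabin 2 (new)  [load 9/11]
  7 → cabin 3 (new)  [load 7/11]
  7 → cabin 4 (new)  [load 7/11]
  6 → cabin 5 (new)  [load 6/11]
  3 → cabin 3  [load 10/11]
  3 → cabin 4  [load 10/11]
  3 → cabin 5  [load 9/11]
  2 → cabin 1  [load 11/11]
  2 → cabin 2  [load 11/11]
  1 → cabin 3  [load 11/11]
  1 → cabin 4  [load 11/11]
  1 → cabin 5  [load 10/11]
5 cabins opened.

5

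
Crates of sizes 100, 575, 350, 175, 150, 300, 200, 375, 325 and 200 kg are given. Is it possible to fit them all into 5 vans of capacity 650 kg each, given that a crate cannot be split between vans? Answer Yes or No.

A valid assignment using 5 vans:
  van 1: 575 = 575
  van 2: 375 + 200 = 575
  van 3: 350 + 300 = 650
  van 4: 325 + 200 + 100 = 625
  van 5: 175 + 150 = 325
Every load is within 650 kg, so 5 vans suffice.

Yes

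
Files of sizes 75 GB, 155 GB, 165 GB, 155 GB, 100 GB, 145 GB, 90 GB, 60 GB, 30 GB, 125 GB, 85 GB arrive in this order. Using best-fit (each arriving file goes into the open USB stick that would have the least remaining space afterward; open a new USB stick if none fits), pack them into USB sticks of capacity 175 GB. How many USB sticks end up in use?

8

  75 → USB stick 1 (new)  [load 75/175]
  155 → USB stick 2 (new)  [load 155/175]
  165 → USB stick 3 (new)  [load 165/175]
  155 → USB stick 4 (new)  [load 155/175]
  100 → USB stick 1  [load 175/175]
  145 → USB stick 5 (new)  [load 145/175]
  90 → USB stick 6 (new)  [load 90/175]
  60 → USB stick 6  [load 150/175]
  30 → USB stick 5  [load 175/175]
  125 → USB stick 7 (new)  [load 125/175]
  85 → USB stick 8 (new)  [load 85/175]
8 USB sticks opened.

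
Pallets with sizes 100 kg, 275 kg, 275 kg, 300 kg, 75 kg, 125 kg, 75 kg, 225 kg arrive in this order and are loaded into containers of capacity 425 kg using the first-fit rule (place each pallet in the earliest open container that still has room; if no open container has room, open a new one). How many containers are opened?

  100 → container 1 (new)  [load 100/425]
  275 → container 1  [load 375/425]
  275 → container 2 (new)  [load 275/425]
  300 → container 3 (new)  [load 300/425]
  75 → container 2  [load 350/425]
  125 → container 3  [load 425/425]
  75 → container 2  [load 425/425]
  225 → container 4 (new)  [load 225/425]
4 containers opened.

4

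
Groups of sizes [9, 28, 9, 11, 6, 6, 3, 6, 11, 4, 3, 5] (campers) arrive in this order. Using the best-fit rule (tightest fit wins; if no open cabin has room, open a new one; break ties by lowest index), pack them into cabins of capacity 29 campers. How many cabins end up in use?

4

  9 → cabin 1 (new)  [load 9/29]
  28 → cabin 2 (new)  [load 28/29]
  9 → cabin 1  [load 18/29]
  11 → cabin 1  [load 29/29]
  6 → cabin 3 (new)  [load 6/29]
  6 → cabin 3  [load 12/29]
  3 → cabin 3  [load 15/29]
  6 → cabin 3  [load 21/29]
  11 → cabin 4 (new)  [load 11/29]
  4 → cabin 3  [load 25/29]
  3 → cabin 3  [load 28/29]
  5 → cabin 4  [load 16/29]
4 cabins opened.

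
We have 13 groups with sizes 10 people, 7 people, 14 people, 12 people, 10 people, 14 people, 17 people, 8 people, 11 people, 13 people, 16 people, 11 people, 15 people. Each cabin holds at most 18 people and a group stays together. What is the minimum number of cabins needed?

Total = 17 + 16 + 15 + 14 + 14 + 13 + 12 + 11 + 11 + 10 + 10 + 8 + 7 = 158 people.
Lower bound: ⌈158/18⌉ = 9 cabins.
Also, 11 groups each exceed 9 people, and no two of those can share a cabin, so at least 11 cabins are needed.
A packing using 11 cabins:
  cabin 1: 17 = 17
  cabin 2: 16 = 16
  cabin 3: 15 = 15
  cabin 4: 14 = 14
  cabin 5: 14 = 14
  cabin 6: 13 = 13
  cabin 7: 12 = 12
  cabin 8: 11 + 7 = 18
  cabin 9: 11 = 11
  cabin 10: 10 + 8 = 18
  cabin 11: 10 = 10
This matches the lower bound, so 11 is optimal.

11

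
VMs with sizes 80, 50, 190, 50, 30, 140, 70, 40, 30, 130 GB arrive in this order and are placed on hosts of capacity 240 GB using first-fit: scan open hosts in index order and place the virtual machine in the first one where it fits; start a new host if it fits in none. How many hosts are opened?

  80 → host 1 (new)  [load 80/240]
  50 → host 1  [load 130/240]
  190 → host 2 (new)  [load 190/240]
  50 → host 1  [load 180/240]
  30 → host 1  [load 210/240]
  140 → host 3 (new)  [load 140/240]
  70 → host 3  [load 210/240]
  40 → host 2  [load 230/240]
  30 → host 1  [load 240/240]
  130 → host 4 (new)  [load 130/240]
4 hosts opened.

4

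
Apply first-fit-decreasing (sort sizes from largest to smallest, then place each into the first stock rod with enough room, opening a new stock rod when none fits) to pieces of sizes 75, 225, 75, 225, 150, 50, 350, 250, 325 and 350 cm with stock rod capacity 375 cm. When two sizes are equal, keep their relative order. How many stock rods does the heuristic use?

Sorted descending: 350, 350, 325, 250, 225, 225, 150, 75, 75, 50.
  350 → stock rod 1 (new)  [load 350/375]
  350 → stock rod 2 (new)  [load 350/375]
  325 → stock rod 3 (new)  [load 325/375]
  250 → stock rod 4 (new)  [load 250/375]
  225 → stock rod 5 (new)  [load 225/375]
  225 → stock rod 6 (new)  [load 225/375]
  150 → stock rod 5  [load 375/375]
  75 → stock rod 4  [load 325/375]
  75 → stock rod 6  [load 300/375]
  50 → stock rod 3  [load 375/375]
6 stock rods opened.

6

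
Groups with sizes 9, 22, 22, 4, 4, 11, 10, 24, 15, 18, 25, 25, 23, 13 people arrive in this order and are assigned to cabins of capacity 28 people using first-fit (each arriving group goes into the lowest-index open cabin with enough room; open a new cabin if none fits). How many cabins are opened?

10

  9 → cabin 1 (new)  [load 9/28]
  22 → cabin 2 (new)  [load 22/28]
  22 → cabin 3 (new)  [load 22/28]
  4 → cabin 1  [load 13/28]
  4 → cabin 1  [load 17/28]
  11 → cabin 1  [load 28/28]
  10 → cabin 4 (new)  [load 10/28]
  24 → cabin 5 (new)  [load 24/28]
  15 → cabin 4  [load 25/28]
  18 → cabin 6 (new)  [load 18/28]
  25 → cabin 7 (new)  [load 25/28]
  25 → cabin 8 (new)  [load 25/28]
  23 → cabin 9 (new)  [load 23/28]
  13 → cabin 10 (new)  [load 13/28]
10 cabins opened.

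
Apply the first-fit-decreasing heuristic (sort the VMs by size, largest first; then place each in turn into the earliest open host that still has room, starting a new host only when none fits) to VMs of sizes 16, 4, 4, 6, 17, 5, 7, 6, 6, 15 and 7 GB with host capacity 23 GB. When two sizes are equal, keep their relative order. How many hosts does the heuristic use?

5

Sorted descending: 17, 16, 15, 7, 7, 6, 6, 6, 5, 4, 4.
  17 → host 1 (new)  [load 17/23]
  16 → host 2 (new)  [load 16/23]
  15 → host 3 (new)  [load 15/23]
  7 → host 2  [load 23/23]
  7 → host 3  [load 22/23]
  6 → host 1  [load 23/23]
  6 → host 4 (new)  [load 6/23]
  6 → host 4  [load 12/23]
  5 → host 4  [load 17/23]
  4 → host 4  [load 21/23]
  4 → host 5 (new)  [load 4/23]
5 hosts opened.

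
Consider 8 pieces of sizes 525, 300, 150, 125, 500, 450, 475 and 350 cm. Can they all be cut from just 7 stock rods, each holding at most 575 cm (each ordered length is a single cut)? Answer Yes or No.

Yes

A valid assignment using 6 stock rods:
  stock rod 1: 525 = 525
  stock rod 2: 500 = 500
  stock rod 3: 475 = 475
  stock rod 4: 450 + 125 = 575
  stock rod 5: 350 + 150 = 500
  stock rod 6: 300 = 300
That uses only 6 ≤ 7, so 7 stock rods are enough.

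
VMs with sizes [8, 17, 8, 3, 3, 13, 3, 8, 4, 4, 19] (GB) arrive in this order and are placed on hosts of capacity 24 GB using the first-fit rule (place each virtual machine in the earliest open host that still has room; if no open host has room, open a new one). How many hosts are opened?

4

  8 → host 1 (new)  [load 8/24]
  17 → host 2 (new)  [load 17/24]
  8 → host 1  [load 16/24]
  3 → host 1  [load 19/24]
  3 → host 1  [load 22/24]
  13 → host 3 (new)  [load 13/24]
  3 → host 2  [load 20/24]
  8 → host 3  [load 21/24]
  4 → host 2  [load 24/24]
  4 → host 4 (new)  [load 4/24]
  19 → host 4  [load 23/24]
4 hosts opened.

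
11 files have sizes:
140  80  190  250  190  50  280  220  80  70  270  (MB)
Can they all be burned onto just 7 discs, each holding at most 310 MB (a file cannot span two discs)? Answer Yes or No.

A valid assignment using 7 discs:
  disc 1: 280 = 280
  disc 2: 270 = 270
  disc 3: 250 + 50 = 300
  disc 4: 220 + 80 = 300
  disc 5: 190 + 80 = 270
  disc 6: 190 + 70 = 260
  disc 7: 140 = 140
Every load is within 310 MB, so 7 discs suffice.

Yes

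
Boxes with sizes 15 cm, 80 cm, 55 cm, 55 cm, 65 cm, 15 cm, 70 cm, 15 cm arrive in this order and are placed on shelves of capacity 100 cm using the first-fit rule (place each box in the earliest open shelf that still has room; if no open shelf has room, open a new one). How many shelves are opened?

  15 → shelf 1 (new)  [load 15/100]
  80 → shelf 1  [load 95/100]
  55 → shelf 2 (new)  [load 55/100]
  55 → shelf 3 (new)  [load 55/100]
  65 → shelf 4 (new)  [load 65/100]
  15 → shelf 2  [load 70/100]
  70 → shelf 5 (new)  [load 70/100]
  15 → shelf 2  [load 85/100]
5 shelves opened.

5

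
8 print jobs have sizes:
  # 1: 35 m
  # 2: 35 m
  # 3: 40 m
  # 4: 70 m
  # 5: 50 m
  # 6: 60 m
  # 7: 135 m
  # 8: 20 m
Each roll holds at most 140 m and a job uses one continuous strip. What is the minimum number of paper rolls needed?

Total = 135 + 70 + 60 + 50 + 40 + 35 + 35 + 20 = 445 m.
Lower bound: ⌈445/140⌉ = 4 paper rolls.
A packing using 4 paper rolls:
  roll 1: 135 = 135
  roll 2: 70 + 60 = 130
  roll 3: 50 + 40 + 35 = 125
  roll 4: 35 + 20 = 55
This matches the lower bound, so 4 is optimal.

4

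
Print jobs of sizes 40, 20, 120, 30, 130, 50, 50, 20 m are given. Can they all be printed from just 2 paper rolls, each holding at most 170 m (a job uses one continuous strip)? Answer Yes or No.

Total = 460 m; ⌈460/170⌉ = 3.
At least 3 paper rolls are required, but only 2 are allowed.

No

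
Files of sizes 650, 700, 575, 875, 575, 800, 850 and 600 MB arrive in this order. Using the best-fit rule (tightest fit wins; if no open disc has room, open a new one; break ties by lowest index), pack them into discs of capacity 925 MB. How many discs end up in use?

8

  650 → disc 1 (new)  [load 650/925]
  700 → disc 2 (new)  [load 700/925]
  575 → disc 3 (new)  [load 575/925]
  875 → disc 4 (new)  [load 875/925]
  575 → disc 5 (new)  [load 575/925]
  800 → disc 6 (new)  [load 800/925]
  850 → disc 7 (new)  [load 850/925]
  600 → disc 8 (new)  [load 600/925]
8 discs opened.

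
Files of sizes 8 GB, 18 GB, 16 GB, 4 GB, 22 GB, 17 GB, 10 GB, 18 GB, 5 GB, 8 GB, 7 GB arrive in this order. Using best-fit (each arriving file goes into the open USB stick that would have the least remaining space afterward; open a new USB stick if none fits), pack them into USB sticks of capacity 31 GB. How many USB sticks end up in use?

  8 → USB stick 1 (new)  [load 8/31]
  18 → USB stick 1  [load 26/31]
  16 → USB stick 2 (new)  [load 16/31]
  4 → USB stick 1  [load 30/31]
  22 → USB stick 3 (new)  [load 22/31]
  17 → USB stick 4 (new)  [load 17/31]
  10 → USB stick 4  [load 27/31]
  18 → USB stick 5 (new)  [load 18/31]
  5 → USB stick 3  [load 27/31]
  8 → USB stick 5  [load 26/31]
  7 → USB stick 2  [load 23/31]
5 USB sticks opened.

5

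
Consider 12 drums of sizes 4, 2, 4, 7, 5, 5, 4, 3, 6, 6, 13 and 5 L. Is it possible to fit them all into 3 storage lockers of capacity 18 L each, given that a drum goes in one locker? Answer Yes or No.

Total = 64 L; ⌈64/18⌉ = 4.
At least 4 storage lockers are required, but only 3 are allowed.

No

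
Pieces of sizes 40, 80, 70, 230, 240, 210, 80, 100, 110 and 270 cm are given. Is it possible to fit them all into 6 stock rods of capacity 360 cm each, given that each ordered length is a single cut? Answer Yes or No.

A valid assignment using 5 stock rods:
  stock rod 1: 270 + 80 = 350
  stock rod 2: 240 + 110 = 350
  stock rod 3: 230 + 100 = 330
  stock rod 4: 210 + 80 + 70 = 360
  stock rod 5: 40 = 40
That uses only 5 ≤ 6, so 6 stock rods are enough.

Yes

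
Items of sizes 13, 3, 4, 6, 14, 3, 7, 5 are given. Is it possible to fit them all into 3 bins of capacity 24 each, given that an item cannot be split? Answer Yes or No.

Yes

A valid assignment using 3 bins:
  bin 1: 14 + 7 + 3 = 24
  bin 2: 13 + 6 + 5 = 24
  bin 3: 4 + 3 = 7
Every load is within 24, so 3 bins suffice.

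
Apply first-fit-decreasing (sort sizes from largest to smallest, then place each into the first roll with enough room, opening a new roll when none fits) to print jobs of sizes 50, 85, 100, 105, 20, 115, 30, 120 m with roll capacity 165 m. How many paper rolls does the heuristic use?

5

Sorted descending: 120, 115, 105, 100, 85, 50, 30, 20.
  120 → roll 1 (new)  [load 120/165]
  115 → roll 2 (new)  [load 115/165]
  105 → roll 3 (new)  [load 105/165]
  100 → roll 4 (new)  [load 100/165]
  85 → roll 5 (new)  [load 85/165]
  50 → roll 2  [load 165/165]
  30 → roll 1  [load 150/165]
  20 → roll 3  [load 125/165]
5 paper rolls opened.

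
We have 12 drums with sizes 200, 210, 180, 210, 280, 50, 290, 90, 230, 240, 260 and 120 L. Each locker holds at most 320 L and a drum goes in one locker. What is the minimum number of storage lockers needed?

9

Total = 290 + 280 + 260 + 240 + 230 + 210 + 210 + 200 + 180 + 120 + 90 + 50 = 2360 L.
Lower bound: ⌈2360/320⌉ = 8 storage lockers.
Also, 9 drums each exceed 160 L, and no two of those can share a locker, so at least 9 storage lockers are needed.
A packing using 9 storage lockers:
  locker 1: 290 = 290
  locker 2: 280 = 280
  locker 3: 260 + 50 = 310
  locker 4: 240 = 240
  locker 5: 230 + 90 = 320
  locker 6: 210 = 210
  locker 7: 210 = 210
  locker 8: 200 + 120 = 320
  locker 9: 180 = 180
This matches the lower bound, so 9 is optimal.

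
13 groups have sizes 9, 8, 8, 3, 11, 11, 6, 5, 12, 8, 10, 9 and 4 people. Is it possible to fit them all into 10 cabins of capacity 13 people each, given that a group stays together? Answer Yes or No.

A valid assignment using 10 cabins:
  cabin 1: 12 = 12
  cabin 2: 11 = 11
  cabin 3: 11 = 11
  cabin 4: 10 + 3 = 13
  cabin 5: 9 + 4 = 13
  cabin 6: 9 = 9
  cabin 7: 8 + 5 = 13
  cabin 8: 8 = 8
  cabin 9: 8 = 8
  cabin 10: 6 = 6
Every load is within 13 people, so 10 cabins suffice.

Yes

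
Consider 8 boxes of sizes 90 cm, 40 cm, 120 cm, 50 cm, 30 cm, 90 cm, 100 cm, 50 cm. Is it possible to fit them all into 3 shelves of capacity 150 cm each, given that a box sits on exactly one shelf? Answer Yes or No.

Total = 570 cm; ⌈570/150⌉ = 4.
At least 4 shelves are required, but only 3 are allowed.

No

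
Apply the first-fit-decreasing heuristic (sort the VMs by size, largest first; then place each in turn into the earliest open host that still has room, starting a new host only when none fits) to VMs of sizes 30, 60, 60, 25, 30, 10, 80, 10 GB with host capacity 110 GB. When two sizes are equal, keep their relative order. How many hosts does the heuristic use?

Sorted descending: 80, 60, 60, 30, 30, 25, 10, 10.
  80 → host 1 (new)  [load 80/110]
  60 → host 2 (new)  [load 60/110]
  60 → host 3 (new)  [load 60/110]
  30 → host 1  [load 110/110]
  30 → host 2  [load 90/110]
  25 → host 3  [load 85/110]
  10 → host 2  [load 100/110]
  10 → host 2  [load 110/110]
3 hosts opened.

3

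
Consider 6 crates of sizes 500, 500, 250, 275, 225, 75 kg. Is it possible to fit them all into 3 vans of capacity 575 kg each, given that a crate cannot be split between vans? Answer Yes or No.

No

Total = 1825 kg; ⌈1825/575⌉ = 4.
At least 4 vans are required, but only 3 are allowed.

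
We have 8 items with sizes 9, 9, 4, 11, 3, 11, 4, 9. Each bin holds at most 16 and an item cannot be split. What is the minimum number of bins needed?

Total = 11 + 11 + 9 + 9 + 9 + 4 + 4 + 3 = 60.
Lower bound: ⌈60/16⌉ = 4 bins.
Also, 5 items each exceed 8, and no two of those can share a bin, so at least 5 bins are needed.
A packing using 5 bins:
  bin 1: 11 + 4 = 15
  bin 2: 11 + 4 = 15
  bin 3: 9 + 3 = 12
  bin 4: 9 = 9
  bin 5: 9 = 9
This matches the lower bound, so 5 is optimal.

5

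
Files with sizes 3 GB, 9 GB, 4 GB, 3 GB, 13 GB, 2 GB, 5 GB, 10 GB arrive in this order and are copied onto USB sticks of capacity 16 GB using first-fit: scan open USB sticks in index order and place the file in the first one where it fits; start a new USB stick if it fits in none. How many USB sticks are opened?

  3 → USB stick 1 (new)  [load 3/16]
  9 → USB stick 1  [load 12/16]
  4 → USB stick 1  [load 16/16]
  3 → USB stick 2 (new)  [load 3/16]
  13 → USB stick 2  [load 16/16]
  2 → USB stick 3 (new)  [load 2/16]
  5 → USB stick 3  [load 7/16]
  10 → USB stick 4 (new)  [load 10/16]
4 USB sticks opened.

4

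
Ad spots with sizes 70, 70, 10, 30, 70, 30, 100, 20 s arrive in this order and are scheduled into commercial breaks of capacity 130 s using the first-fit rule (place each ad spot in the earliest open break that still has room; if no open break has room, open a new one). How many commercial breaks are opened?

4

  70 → break 1 (new)  [load 70/130]
  70 → break 2 (new)  [load 70/130]
  10 → break 1  [load 80/130]
  30 → break 1  [load 110/130]
  70 → break 3 (new)  [load 70/130]
  30 → break 2  [load 100/130]
  100 → break 4 (new)  [load 100/130]
  20 → break 1  [load 130/130]
4 commercial breaks opened.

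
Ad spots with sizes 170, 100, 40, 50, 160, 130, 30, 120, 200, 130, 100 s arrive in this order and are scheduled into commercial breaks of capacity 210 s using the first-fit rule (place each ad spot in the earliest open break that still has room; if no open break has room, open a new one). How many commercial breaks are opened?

8

  170 → break 1 (new)  [load 170/210]
  100 → break 2 (new)  [load 100/210]
  40 → break 1  [load 210/210]
  50 → break 2  [load 150/210]
  160 → break 3 (new)  [load 160/210]
  130 → break 4 (new)  [load 130/210]
  30 → break 2  [load 180/210]
  120 → break 5 (new)  [load 120/210]
  200 → break 6 (new)  [load 200/210]
  130 → break 7 (new)  [load 130/210]
  100 → break 8 (new)  [load 100/210]
8 commercial breaks opened.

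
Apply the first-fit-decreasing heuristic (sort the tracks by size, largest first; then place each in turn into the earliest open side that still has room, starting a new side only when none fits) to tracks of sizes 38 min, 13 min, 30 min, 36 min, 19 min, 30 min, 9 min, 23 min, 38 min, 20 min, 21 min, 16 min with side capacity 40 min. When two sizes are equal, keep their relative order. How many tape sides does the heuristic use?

Sorted descending: 38, 38, 36, 30, 30, 23, 21, 20, 19, 16, 13, 9.
  38 → side 1 (new)  [load 38/40]
  38 → side 2 (new)  [load 38/40]
  36 → side 3 (new)  [load 36/40]
  30 → side 4 (new)  [load 30/40]
  30 → side 5 (new)  [load 30/40]
  23 → side 6 (new)  [load 23/40]
  21 → side 7 (new)  [load 21/40]
  20 → side 8 (new)  [load 20/40]
  19 → side 7  [load 40/40]
  16 → side 6  [load 39/40]
  13 → side 8  [load 33/40]
  9 → side 4  [load 39/40]
8 tape sides opened.

8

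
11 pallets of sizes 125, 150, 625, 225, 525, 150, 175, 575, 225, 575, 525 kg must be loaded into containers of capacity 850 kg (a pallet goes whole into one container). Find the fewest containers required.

Total = 625 + 575 + 575 + 525 + 525 + 225 + 225 + 175 + 150 + 150 + 125 = 3875 kg.
Lower bound: ⌈3875/850⌉ = 5 containers.
A packing using 5 containers:
  container 1: 625 + 225 = 850
  container 2: 575 + 225 = 800
  container 3: 575 + 175 = 750
  container 4: 525 + 150 + 150 = 825
  container 5: 525 + 125 = 650
This matches the lower bound, so 5 is optimal.

5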